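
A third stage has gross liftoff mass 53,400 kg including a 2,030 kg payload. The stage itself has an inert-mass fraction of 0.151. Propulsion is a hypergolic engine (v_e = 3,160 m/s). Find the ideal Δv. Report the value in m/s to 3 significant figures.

Stage wet mass = m₀ − payload = 53,400 − 2,030 = 51,370 kg.
Stage dry mass = ε × stage wet mass = 0.151 × 51,370 = 7,756.87 kg.
Burnout mass m_f = stage dry + payload = 7,756.87 + 2,030 = 9,786.87 kg.
Δv = v_e · ln(53,400/9,786.87) = 3160.0 × ln(5.456) = 3160.0 × 1.6968 ≈ 5362 m/s.

Δv ≈ 5360 m/s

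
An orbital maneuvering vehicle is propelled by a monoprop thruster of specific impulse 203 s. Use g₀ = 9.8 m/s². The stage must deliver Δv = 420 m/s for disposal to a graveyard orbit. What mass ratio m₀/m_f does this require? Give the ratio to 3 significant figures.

v_e = Isp · g₀ = 203 × 9.8 = 1989.4 m/s.
By the Tsiolkovsky rocket equation, m₀/m_f = exp(Δv / v_e) = exp(420 / 1989.4) = exp(0.2111) = 1.2351.

mass ratio ≈ 1.24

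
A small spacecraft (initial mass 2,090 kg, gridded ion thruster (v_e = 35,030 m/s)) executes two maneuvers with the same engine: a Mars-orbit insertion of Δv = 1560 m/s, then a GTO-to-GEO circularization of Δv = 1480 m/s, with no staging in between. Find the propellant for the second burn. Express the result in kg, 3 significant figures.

propellant for the second burn ≈ 82.7 kg

After the first burn: m = 2090 × exp(−1560/35030.0) = 2090 × 0.95644 = 1,998.96 kg.
After the second burn: m = 1,998.96 × exp(−1480/35030.0) = 1,998.96 × 0.95863 = 1,916.26 kg.
Second-burn propellant = 1,998.96 − 1,916.26 = 82.7 kg.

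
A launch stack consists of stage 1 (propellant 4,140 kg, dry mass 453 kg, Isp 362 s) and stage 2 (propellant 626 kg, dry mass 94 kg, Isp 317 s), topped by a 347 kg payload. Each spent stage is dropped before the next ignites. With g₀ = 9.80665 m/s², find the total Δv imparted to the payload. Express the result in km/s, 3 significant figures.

Ignition mass of stage 1 = 4,140+453 + 626+94 + 347 = 5,660 kg.
Stage 1: m₀ = 5,660 kg, m_f = 5,660 − 4,140 = 1,520 kg; Δv = 362×9.80665×ln(3.724) = 3550.0×1.3147 ≈ 4667 m/s.
Stage 2: m₀ = 1,067 kg, m_f = 1,067 − 626 = 441 kg; Δv = 317×9.80665×ln(2.42) = 3108.7×0.8836 ≈ 2747 m/s.
Total Δv = 4667 + 2747 = 7414 m/s.

Δv ≈ 7.41 km/s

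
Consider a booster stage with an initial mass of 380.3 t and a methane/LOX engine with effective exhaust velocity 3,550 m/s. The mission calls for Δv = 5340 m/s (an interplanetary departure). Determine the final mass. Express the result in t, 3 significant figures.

final mass ≈ 84.5 t

m₀/m_f = exp(Δv / v_e) = exp(5340 / 3550.0) = exp(1.5042) = 4.5007.
m_f = m₀ / 4.5007 = 380.3 / 4.5007 = 84.498 t.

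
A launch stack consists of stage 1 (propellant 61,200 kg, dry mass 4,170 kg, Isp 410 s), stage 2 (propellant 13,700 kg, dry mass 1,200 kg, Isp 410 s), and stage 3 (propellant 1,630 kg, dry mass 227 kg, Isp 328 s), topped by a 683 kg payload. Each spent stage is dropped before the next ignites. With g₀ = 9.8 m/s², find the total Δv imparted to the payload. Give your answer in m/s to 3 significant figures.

Δv ≈ 14900 m/s

Ignition mass of stage 1 = 61,200+4,170 + 13,700+1,200 + 1,630+227 + 683 = 82,810 kg.
Stage 1: m₀ = 82,810 kg, m_f = 82,810 − 61,200 = 21,610 kg; Δv = 410×9.8×ln(3.832) = 4018.0×1.3434 ≈ 5398 m/s.
Stage 2: m₀ = 17,440 kg, m_f = 17,440 − 13,700 = 3,740 kg; Δv = 410×9.8×ln(4.663) = 4018.0×1.5397 ≈ 6186 m/s.
Stage 3: m₀ = 2,540 kg, m_f = 2,540 − 1,630 = 910 kg; Δv = 328×9.8×ln(2.791) = 3214.4×1.0265 ≈ 3300 m/s.
Total Δv = 5398 + 6186 + 3300 = 14884 m/s.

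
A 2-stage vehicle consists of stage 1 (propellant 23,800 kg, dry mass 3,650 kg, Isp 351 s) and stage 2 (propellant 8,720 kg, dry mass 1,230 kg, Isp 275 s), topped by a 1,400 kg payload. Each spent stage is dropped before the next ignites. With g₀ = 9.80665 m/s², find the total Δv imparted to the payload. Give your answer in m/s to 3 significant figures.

Δv ≈ 7210 m/s

Ignition mass of stage 1 = 23,800+3,650 + 8,720+1,230 + 1,400 = 38,800 kg.
Stage 1: m₀ = 38,800 kg, m_f = 38,800 − 23,800 = 15,000 kg; Δv = 351×9.80665×ln(2.587) = 3442.1×0.9504 ≈ 3271 m/s.
Stage 2: m₀ = 11,350 kg, m_f = 11,350 − 8,720 = 2,630 kg; Δv = 275×9.80665×ln(4.316) = 2696.8×1.4622 ≈ 3943 m/s.
Total Δv = 3271 + 3943 = 7214 m/s.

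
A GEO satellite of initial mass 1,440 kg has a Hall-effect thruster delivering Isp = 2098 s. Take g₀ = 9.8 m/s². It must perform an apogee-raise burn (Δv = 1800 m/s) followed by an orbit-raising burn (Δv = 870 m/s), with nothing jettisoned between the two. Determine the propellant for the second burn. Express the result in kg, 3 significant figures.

propellant for the second burn ≈ 54.7 kg

v_e = Isp · g₀ = 2098 × 9.8 = 20560.4 m/s.
After the first burn: m = 1440 × exp(−1800/20560.4) = 1440 × 0.91618 = 1,319.3 kg.
After the second burn: m = 1,319.3 × exp(−870/20560.4) = 1,319.3 × 0.95857 = 1,264.64 kg.
Second-burn propellant = 1,319.3 − 1,264.64 = 54.66 kg.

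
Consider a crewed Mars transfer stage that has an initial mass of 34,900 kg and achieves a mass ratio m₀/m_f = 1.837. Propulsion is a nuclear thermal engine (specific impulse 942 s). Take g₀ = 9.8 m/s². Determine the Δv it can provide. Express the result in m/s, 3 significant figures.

v_e = Isp · g₀ = 942 × 9.8 = 9231.6 m/s.
By the Tsiolkovsky rocket equation, Δv = v_e · ln(1.837) = 9231.6 × 0.6081 ≈ 5614.0 m/s.

Δv ≈ 5610 m/s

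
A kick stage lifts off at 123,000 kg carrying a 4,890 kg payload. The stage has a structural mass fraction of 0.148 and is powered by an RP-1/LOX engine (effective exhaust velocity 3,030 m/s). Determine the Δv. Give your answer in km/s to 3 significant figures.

Δv ≈ 5.16 km/s

Stage wet mass = m₀ − payload = 123,000 − 4,890 = 118,110 kg.
Stage dry mass = ε × stage wet mass = 0.148 × 118,110 = 17,480.3 kg.
Burnout mass m_f = stage dry + payload = 17,480.3 + 4,890 = 22,370.3 kg.
Δv = v_e · ln(123,000/22,370.3) = 3030.0 × ln(5.498) = 3030.0 × 1.7045 ≈ 5164 m/s.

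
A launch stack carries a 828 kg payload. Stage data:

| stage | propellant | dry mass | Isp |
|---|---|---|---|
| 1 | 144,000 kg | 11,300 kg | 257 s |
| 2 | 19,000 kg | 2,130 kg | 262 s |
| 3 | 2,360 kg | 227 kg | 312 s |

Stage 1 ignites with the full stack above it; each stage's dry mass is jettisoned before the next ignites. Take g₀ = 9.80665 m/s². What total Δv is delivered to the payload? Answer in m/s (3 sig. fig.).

Δv ≈ 11500 m/s

Ignition mass of stage 1 = 144,000+11,300 + 19,000+2,130 + 2,360+227 + 828 = 179,845 kg.
Stage 1: m₀ = 179,845 kg, m_f = 179,845 − 144,000 = 35,845 kg; Δv = 257×9.80665×ln(5.017) = 2520.3×1.6129 ≈ 4065 m/s.
Stage 2: m₀ = 24,545 kg, m_f = 24,545 − 19,000 = 5,545 kg; Δv = 262×9.80665×ln(4.427) = 2569.3×1.4876 ≈ 3822 m/s.
Stage 3: m₀ = 3,415 kg, m_f = 3,415 − 2,360 = 1,055 kg; Δv = 312×9.80665×ln(3.237) = 3059.7×1.1746 ≈ 3594 m/s.
Total Δv = 4065 + 3822 + 3594 = 11481 m/s.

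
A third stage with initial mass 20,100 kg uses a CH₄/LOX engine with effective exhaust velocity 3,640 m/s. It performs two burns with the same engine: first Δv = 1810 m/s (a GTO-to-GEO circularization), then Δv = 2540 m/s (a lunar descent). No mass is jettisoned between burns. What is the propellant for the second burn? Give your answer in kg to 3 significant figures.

propellant for the second burn ≈ 6140 kg

After the first burn: m = 20100 × exp(−1810/3640.0) = 20100 × 0.60820 = 12,224.8 kg.
After the second burn: m = 12,224.8 × exp(−2540/3640.0) = 12,224.8 × 0.49768 = 6,084.04 kg.
Second-burn propellant = 12,224.8 − 6,084.04 = 6,140.76 kg.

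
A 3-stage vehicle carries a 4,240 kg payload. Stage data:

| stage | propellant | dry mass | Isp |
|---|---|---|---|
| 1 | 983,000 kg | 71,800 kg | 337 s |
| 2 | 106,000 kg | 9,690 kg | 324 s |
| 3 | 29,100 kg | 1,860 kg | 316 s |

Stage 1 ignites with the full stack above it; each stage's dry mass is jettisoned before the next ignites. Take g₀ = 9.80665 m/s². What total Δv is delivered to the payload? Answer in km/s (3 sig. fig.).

Δv ≈ 14.9 km/s

Ignition mass of stage 1 = 983,000+71,800 + 106,000+9,690 + 29,100+1,860 + 4,240 = 1,205,690 kg.
Stage 1: m₀ = 1,205,690 kg, m_f = 1,205,690 − 983,000 = 222,690 kg; Δv = 337×9.80665×ln(5.414) = 3304.8×1.6890 ≈ 5582 m/s.
Stage 2: m₀ = 150,890 kg, m_f = 150,890 − 106,000 = 44,890 kg; Δv = 324×9.80665×ln(3.361) = 3177.4×1.2123 ≈ 3852 m/s.
Stage 3: m₀ = 35,200 kg, m_f = 35,200 − 29,100 = 6,100 kg; Δv = 316×9.80665×ln(5.77) = 3098.9×1.7528 ≈ 5432 m/s.
Total Δv = 5582 + 3852 + 5432 = 14866 m/s.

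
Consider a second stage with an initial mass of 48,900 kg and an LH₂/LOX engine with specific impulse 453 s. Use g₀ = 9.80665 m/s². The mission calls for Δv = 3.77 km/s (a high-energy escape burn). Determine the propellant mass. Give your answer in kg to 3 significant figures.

propellant mass ≈ 28000 kg

v_e = Isp · g₀ = 453 × 9.80665 = 4442.4 m/s.
Rocket equation: m₀/m_f = exp(Δv / v_e) = exp(3770 / 4442.4) = exp(0.8486) = 2.3365.
m_f = 48,900 / 2.3365 = 20,928.7 kg, so propellant = m₀ − m_f = 48,900 − 20,928.7 = 27,971.3 kg.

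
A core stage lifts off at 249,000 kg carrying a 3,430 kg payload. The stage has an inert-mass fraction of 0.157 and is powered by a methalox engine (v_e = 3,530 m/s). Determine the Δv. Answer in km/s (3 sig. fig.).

Δv ≈ 6.28 km/s

Stage wet mass = m₀ − payload = 249,000 − 3,430 = 245,570 kg.
Stage dry mass = ε × stage wet mass = 0.157 × 245,570 = 38,554.5 kg.
Burnout mass m_f = stage dry + payload = 38,554.5 + 3,430 = 41,984.5 kg.
Δv = v_e · ln(249,000/41,984.5) = 3530.0 × ln(5.931) = 3530.0 × 1.7802 ≈ 6284 m/s.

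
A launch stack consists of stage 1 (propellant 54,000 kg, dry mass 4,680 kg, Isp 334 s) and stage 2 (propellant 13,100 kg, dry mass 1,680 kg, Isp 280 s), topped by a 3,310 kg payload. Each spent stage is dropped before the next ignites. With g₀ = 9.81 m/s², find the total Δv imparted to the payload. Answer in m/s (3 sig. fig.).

Δv ≈ 7520 m/s

Ignition mass of stage 1 = 54,000+4,680 + 13,100+1,680 + 3,310 = 76,770 kg.
Stage 1: m₀ = 76,770 kg, m_f = 76,770 − 54,000 = 22,770 kg; Δv = 334×9.81×ln(3.372) = 3276.5×1.2154 ≈ 3982 m/s.
Stage 2: m₀ = 18,090 kg, m_f = 18,090 − 13,100 = 4,990 kg; Δv = 280×9.81×ln(3.625) = 2746.8×1.2879 ≈ 3538 m/s.
Total Δv = 3982 + 3538 = 7520 m/s.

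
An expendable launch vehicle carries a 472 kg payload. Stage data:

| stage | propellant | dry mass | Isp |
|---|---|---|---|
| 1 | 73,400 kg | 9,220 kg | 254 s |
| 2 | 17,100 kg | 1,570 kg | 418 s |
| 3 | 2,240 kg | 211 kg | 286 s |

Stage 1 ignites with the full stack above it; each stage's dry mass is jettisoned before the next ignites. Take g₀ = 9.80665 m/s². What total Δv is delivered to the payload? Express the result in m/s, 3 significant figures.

Δv ≈ 13500 m/s

Ignition mass of stage 1 = 73,400+9,220 + 17,100+1,570 + 2,240+211 + 472 = 104,213 kg.
Stage 1: m₀ = 104,213 kg, m_f = 104,213 − 73,400 = 30,813 kg; Δv = 254×9.80665×ln(3.382) = 2490.9×1.2185 ≈ 3035 m/s.
Stage 2: m₀ = 21,593 kg, m_f = 21,593 − 17,100 = 4,493 kg; Δv = 418×9.80665×ln(4.806) = 4099.2×1.5698 ≈ 6435 m/s.
Stage 3: m₀ = 2,923 kg, m_f = 2,923 − 2,240 = 683 kg; Δv = 286×9.80665×ln(4.28) = 2804.7×1.4539 ≈ 4078 m/s.
Total Δv = 3035 + 6435 + 4078 = 13548 m/s.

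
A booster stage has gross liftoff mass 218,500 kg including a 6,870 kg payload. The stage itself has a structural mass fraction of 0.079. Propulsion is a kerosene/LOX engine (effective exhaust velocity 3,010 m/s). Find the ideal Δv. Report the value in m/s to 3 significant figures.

Δv ≈ 6700 m/s

Stage wet mass = m₀ − payload = 218,500 − 6,870 = 211,630 kg.
Stage dry mass = ε × stage wet mass = 0.079 × 211,630 = 16,718.8 kg.
Burnout mass m_f = stage dry + payload = 16,718.8 + 6,870 = 23,588.8 kg.
From the ideal rocket equation, Δv = v_e · ln(218,500/23,588.8) = 3010.0 × ln(9.263) = 3010.0 × 2.2260 ≈ 6700 m/s.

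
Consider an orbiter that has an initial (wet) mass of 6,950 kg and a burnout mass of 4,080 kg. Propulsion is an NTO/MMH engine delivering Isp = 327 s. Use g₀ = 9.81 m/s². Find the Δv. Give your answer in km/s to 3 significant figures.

v_e = Isp · g₀ = 327 × 9.81 = 3207.9 m/s.
Δv = v_e · ln(m₀/m_f) = 3207.9 × ln(1.703) = 3207.9 × 0.5326 ≈ 1708.7 m/s.

Δv ≈ 1.71 km/s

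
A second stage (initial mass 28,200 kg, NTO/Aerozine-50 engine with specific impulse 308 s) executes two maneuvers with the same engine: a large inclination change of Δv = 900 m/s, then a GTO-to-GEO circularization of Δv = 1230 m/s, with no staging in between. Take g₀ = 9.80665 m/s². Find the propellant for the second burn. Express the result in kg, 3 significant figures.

v_e = Isp · g₀ = 308 × 9.80665 = 3020.4 m/s.
After the first burn: m = 28200 × exp(−900/3020.4) = 28200 × 0.74232 = 20,933.4 kg.
After the second burn: m = 20,933.4 × exp(−1230/3020.4) = 20,933.4 × 0.66549 = 13,931 kg.
Second-burn propellant = 20,933.4 − 13,931 = 7,002.4 kg.

propellant for the second burn ≈ 7000 kg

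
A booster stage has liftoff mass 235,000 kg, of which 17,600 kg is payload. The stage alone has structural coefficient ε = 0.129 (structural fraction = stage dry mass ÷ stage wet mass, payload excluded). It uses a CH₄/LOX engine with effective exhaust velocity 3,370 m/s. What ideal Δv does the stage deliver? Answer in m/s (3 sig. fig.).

Δv ≈ 5520 m/s

Stage wet mass = m₀ − payload = 235,000 − 17,600 = 217,400 kg.
Stage dry mass = ε × stage wet mass = 0.129 × 217,400 = 28,044.6 kg.
Burnout mass m_f = stage dry + payload = 28,044.6 + 17,600 = 45,644.6 kg.
Δv = v_e · ln(235,000/45,644.6) = 3370.0 × ln(5.148) = 3370.0 × 1.6387 ≈ 5522 m/s.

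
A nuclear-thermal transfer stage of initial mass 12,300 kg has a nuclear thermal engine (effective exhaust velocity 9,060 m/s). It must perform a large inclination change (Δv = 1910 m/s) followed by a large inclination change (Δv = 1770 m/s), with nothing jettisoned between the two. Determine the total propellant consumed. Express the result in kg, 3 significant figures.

After the first burn: m = 12300 × exp(−1910/9060.0) = 12300 × 0.80992 = 9,962.02 kg.
After the second burn: m = 9,962.02 × exp(−1770/9060.0) = 9,962.02 × 0.82254 = 8,194.16 kg.
Total propellant = m₀ − m_final = 12300 − 8,194.16 = 4,105.84 kg.

total propellant consumed ≈ 4110 kg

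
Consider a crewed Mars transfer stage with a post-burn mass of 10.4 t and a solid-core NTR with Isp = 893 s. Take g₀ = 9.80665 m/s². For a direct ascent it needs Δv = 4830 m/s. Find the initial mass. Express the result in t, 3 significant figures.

initial mass ≈ 18.1 t

v_e = Isp · g₀ = 893 × 9.80665 = 8757.3 m/s.
From the ideal rocket equation, m₀/m_f = exp(Δv / v_e) = exp(4830 / 8757.3) = exp(0.5515) = 1.7359.
m₀ = m_f × 1.7359 = 10.4 × 1.7359 = 18.0534 t.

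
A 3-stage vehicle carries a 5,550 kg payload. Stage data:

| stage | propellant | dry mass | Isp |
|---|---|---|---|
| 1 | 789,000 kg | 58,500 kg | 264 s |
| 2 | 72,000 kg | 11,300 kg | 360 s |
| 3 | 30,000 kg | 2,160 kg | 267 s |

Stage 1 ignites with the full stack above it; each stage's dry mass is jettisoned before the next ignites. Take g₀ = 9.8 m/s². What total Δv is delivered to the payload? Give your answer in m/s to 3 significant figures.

Δv ≈ 11700 m/s

Ignition mass of stage 1 = 789,000+58,500 + 72,000+11,300 + 30,000+2,160 + 5,550 = 968,510 kg.
Stage 1: m₀ = 968,510 kg, m_f = 968,510 − 789,000 = 179,510 kg; Δv = 264×9.8×ln(5.395) = 2587.2×1.6855 ≈ 4361 m/s.
Stage 2: m₀ = 121,010 kg, m_f = 121,010 − 72,000 = 49,010 kg; Δv = 360×9.8×ln(2.469) = 3528.0×0.9038 ≈ 3189 m/s.
Stage 3: m₀ = 37,710 kg, m_f = 37,710 − 30,000 = 7,710 kg; Δv = 267×9.8×ln(4.891) = 2616.6×1.5874 ≈ 4154 m/s.
Total Δv = 4361 + 3189 + 4154 = 11704 m/s.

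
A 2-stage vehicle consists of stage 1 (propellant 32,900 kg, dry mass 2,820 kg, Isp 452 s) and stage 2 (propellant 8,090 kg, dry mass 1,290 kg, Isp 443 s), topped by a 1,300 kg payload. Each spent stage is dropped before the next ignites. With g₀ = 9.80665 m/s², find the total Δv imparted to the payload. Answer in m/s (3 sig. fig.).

Ignition mass of stage 1 = 32,900+2,820 + 8,090+1,290 + 1,300 = 46,400 kg.
Stage 1: m₀ = 46,400 kg, m_f = 46,400 − 32,900 = 13,500 kg; Δv = 452×9.80665×ln(3.437) = 4432.6×1.2346 ≈ 5473 m/s.
Stage 2: m₀ = 10,680 kg, m_f = 10,680 − 8,090 = 2,590 kg; Δv = 443×9.80665×ln(4.124) = 4344.3×1.4167 ≈ 6155 m/s.
Total Δv = 5473 + 6155 = 11628 m/s.

Δv ≈ 11600 m/s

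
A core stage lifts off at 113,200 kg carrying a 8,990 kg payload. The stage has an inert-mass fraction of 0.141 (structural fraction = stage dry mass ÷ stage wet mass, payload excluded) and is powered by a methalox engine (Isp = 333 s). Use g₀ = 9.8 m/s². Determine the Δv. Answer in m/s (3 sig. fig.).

Stage wet mass = m₀ − payload = 113,200 − 8,990 = 104,210 kg.
Stage dry mass = ε × stage wet mass = 0.141 × 104,210 = 14,693.6 kg.
Burnout mass m_f = stage dry + payload = 14,693.6 + 8,990 = 23,683.6 kg.
v_e = Isp · g₀ = 333 × 9.8 = 3263.4 m/s.
Using Δv = v_e ln(m₀/m_f): Δv = v_e · ln(113,200/23,683.6) = 3263.4 × ln(4.78) = 3263.4 × 1.5644 ≈ 5105 m/s.

Δv ≈ 5110 m/s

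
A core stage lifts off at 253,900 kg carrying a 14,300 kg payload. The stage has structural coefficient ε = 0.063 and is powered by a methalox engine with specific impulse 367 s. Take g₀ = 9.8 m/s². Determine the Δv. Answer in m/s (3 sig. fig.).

Δv ≈ 7750 m/s

Stage wet mass = m₀ − payload = 253,900 − 14,300 = 239,600 kg.
Stage dry mass = ε × stage wet mass = 0.063 × 239,600 = 15,094.8 kg.
Burnout mass m_f = stage dry + payload = 15,094.8 + 14,300 = 29,394.8 kg.
v_e = Isp · g₀ = 367 × 9.8 = 3596.6 m/s.
From the ideal rocket equation, Δv = v_e · ln(253,900/29,394.8) = 3596.6 × ln(8.638) = 3596.6 × 2.1561 ≈ 7755 m/s.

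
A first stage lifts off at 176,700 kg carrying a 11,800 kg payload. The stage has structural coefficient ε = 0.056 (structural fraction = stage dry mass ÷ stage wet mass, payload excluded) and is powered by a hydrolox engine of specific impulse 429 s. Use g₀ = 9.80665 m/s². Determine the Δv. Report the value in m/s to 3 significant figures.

Δv ≈ 8950 m/s

Stage wet mass = m₀ − payload = 176,700 − 11,800 = 164,900 kg.
Stage dry mass = ε × stage wet mass = 0.056 × 164,900 = 9,234.4 kg.
Burnout mass m_f = stage dry + payload = 9,234.4 + 11,800 = 21,034.4 kg.
v_e = Isp · g₀ = 429 × 9.80665 = 4207.1 m/s.
Δv = v_e · ln(176,700/21,034.4) = 4207.1 × ln(8.401) = 4207.1 × 2.1283 ≈ 8954 m/s.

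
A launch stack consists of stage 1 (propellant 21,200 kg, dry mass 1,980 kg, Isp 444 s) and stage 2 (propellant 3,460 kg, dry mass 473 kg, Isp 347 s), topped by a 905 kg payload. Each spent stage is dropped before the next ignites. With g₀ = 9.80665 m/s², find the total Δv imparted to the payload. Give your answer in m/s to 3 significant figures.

Δv ≈ 10400 m/s

Ignition mass of stage 1 = 21,200+1,980 + 3,460+473 + 905 = 28,018 kg.
Stage 1: m₀ = 28,018 kg, m_f = 28,018 − 21,200 = 6,818 kg; Δv = 444×9.80665×ln(4.109) = 4354.2×1.4133 ≈ 6154 m/s.
Stage 2: m₀ = 4,838 kg, m_f = 4,838 − 3,460 = 1,378 kg; Δv = 347×9.80665×ln(3.511) = 3402.9×1.2559 ≈ 4274 m/s.
Total Δv = 6154 + 4274 = 10428 m/s.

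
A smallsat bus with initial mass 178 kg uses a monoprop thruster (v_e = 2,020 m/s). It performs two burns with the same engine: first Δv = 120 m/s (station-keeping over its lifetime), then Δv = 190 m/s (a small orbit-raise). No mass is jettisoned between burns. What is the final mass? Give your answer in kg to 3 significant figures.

After the first burn: m = 178 × exp(−120/2020.0) = 178 × 0.94232 = 167.733 kg.
After the second burn: m = 167.733 × exp(−190/2020.0) = 167.733 × 0.91023 = 152.676 kg.

final mass ≈ 153 kg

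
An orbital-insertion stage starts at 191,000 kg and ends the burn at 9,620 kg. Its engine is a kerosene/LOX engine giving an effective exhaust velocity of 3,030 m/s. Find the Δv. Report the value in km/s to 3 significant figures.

Δv = v_e · ln(m₀/m_f) = 3030.0 × ln(19.85) = 3030.0 × 2.9884 ≈ 9054.9 m/s.

Δv ≈ 9.05 km/s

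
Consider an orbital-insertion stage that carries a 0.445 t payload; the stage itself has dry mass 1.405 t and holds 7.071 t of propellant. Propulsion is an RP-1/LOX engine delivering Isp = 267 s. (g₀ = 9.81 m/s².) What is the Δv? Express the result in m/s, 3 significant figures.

Δv ≈ 4120 m/s

v_e = Isp · g₀ = 267 × 9.81 = 2619.3 m/s.
m₀ = payload + dry + propellant = 0.445 + 1.405 + 7.071 = 8.921 t.
m_f = payload + dry = 0.445 + 1.405 = 1.85 t.
Using Δv = v_e ln(m₀/m_f): Δv = v_e · ln(m₀/m_f) = 2619.3 × ln(4.822) = 2619.3 × 1.5732 ≈ 4120.7 m/s.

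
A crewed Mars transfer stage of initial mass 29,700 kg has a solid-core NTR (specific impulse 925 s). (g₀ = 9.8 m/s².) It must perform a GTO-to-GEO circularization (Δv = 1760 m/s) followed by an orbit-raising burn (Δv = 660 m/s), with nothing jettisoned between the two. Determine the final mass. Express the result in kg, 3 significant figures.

v_e = Isp · g₀ = 925 × 9.8 = 9065.0 m/s.
After the first burn: m = 29700 × exp(−1760/9065.0) = 29700 × 0.82353 = 24,458.8 kg.
After the second burn: m = 24,458.8 × exp(−660/9065.0) = 24,458.8 × 0.92978 = 22,741.3 kg.

final mass ≈ 22700 kg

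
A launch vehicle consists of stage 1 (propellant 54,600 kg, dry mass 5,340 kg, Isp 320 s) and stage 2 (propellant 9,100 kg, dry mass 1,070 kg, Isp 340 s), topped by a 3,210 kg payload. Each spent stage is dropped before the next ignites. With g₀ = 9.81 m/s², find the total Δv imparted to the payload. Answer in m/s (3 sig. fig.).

Ignition mass of stage 1 = 54,600+5,340 + 9,100+1,070 + 3,210 = 73,320 kg.
Stage 1: m₀ = 73,320 kg, m_f = 73,320 − 54,600 = 18,720 kg; Δv = 320×9.81×ln(3.917) = 3139.2×1.3652 ≈ 4286 m/s.
Stage 2: m₀ = 13,380 kg, m_f = 13,380 − 9,100 = 4,280 kg; Δv = 340×9.81×ln(3.126) = 3335.4×1.1398 ≈ 3802 m/s.
Total Δv = 4286 + 3802 = 8088 m/s.

Δv ≈ 8090 m/s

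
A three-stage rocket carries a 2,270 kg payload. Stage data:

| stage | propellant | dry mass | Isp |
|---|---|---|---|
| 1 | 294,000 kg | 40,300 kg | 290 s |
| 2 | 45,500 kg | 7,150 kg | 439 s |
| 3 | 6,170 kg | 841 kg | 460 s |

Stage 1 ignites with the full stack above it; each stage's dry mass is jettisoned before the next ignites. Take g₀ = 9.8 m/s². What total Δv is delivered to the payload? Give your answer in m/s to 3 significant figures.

Ignition mass of stage 1 = 294,000+40,300 + 45,500+7,150 + 6,170+841 + 2,270 = 396,231 kg.
Stage 1: m₀ = 396,231 kg, m_f = 396,231 − 294,000 = 102,231 kg; Δv = 290×9.8×ln(3.876) = 2842.0×1.3548 ≈ 3850 m/s.
Stage 2: m₀ = 61,931 kg, m_f = 61,931 − 45,500 = 16,431 kg; Δv = 439×9.8×ln(3.769) = 4302.2×1.3269 ≈ 5708 m/s.
Stage 3: m₀ = 9,281 kg, m_f = 9,281 − 6,170 = 3,111 kg; Δv = 460×9.8×ln(2.983) = 4508.0×1.0930 ≈ 4927 m/s.
Total Δv = 3850 + 5708 + 4927 = 14485 m/s.

Δv ≈ 14500 m/s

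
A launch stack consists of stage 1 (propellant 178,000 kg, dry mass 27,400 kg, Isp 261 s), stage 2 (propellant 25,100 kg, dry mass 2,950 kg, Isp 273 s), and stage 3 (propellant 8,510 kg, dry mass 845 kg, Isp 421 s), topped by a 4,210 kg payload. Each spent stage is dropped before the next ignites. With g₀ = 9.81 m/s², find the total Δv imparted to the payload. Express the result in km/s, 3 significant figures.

Ignition mass of stage 1 = 178,000+27,400 + 25,100+2,950 + 8,510+845 + 4,210 = 247,015 kg.
Stage 1: m₀ = 247,015 kg, m_f = 247,015 − 178,000 = 69,015 kg; Δv = 261×9.81×ln(3.579) = 2560.4×1.2751 ≈ 3265 m/s.
Stage 2: m₀ = 41,615 kg, m_f = 41,615 − 25,100 = 16,515 kg; Δv = 273×9.81×ln(2.52) = 2678.1×0.9242 ≈ 2475 m/s.
Stage 3: m₀ = 13,565 kg, m_f = 13,565 − 8,510 = 5,055 kg; Δv = 421×9.81×ln(2.683) = 4130.0×0.9871 ≈ 4077 m/s.
Total Δv = 3265 + 2475 + 4077 = 9817 m/s.

Δv ≈ 9.82 km/s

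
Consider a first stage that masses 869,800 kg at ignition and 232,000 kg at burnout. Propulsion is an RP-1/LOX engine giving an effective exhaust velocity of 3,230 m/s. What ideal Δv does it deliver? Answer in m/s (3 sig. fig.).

Δv ≈ 4270 m/s

Δv = v_e · ln(m₀/m_f) = 3230.0 × ln(3.749) = 3230.0 × 1.3215 ≈ 4268.5 m/s.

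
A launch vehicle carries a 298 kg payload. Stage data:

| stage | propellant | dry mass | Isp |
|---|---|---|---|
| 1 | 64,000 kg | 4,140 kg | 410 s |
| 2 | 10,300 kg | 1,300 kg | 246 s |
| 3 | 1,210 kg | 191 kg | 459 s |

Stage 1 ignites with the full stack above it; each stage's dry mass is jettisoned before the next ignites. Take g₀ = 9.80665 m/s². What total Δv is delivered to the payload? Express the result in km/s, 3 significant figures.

Ignition mass of stage 1 = 64,000+4,140 + 10,300+1,300 + 1,210+191 + 298 = 81,439 kg.
Stage 1: m₀ = 81,439 kg, m_f = 81,439 − 64,000 = 17,439 kg; Δv = 410×9.80665×ln(4.67) = 4020.7×1.5411 ≈ 6197 m/s.
Stage 2: m₀ = 13,299 kg, m_f = 13,299 − 10,300 = 2,999 kg; Δv = 246×9.80665×ln(4.434) = 2412.4×1.4894 ≈ 3593 m/s.
Stage 3: m₀ = 1,699 kg, m_f = 1,699 − 1,210 = 489 kg; Δv = 459×9.80665×ln(3.474) = 4501.3×1.2454 ≈ 5606 m/s.
Total Δv = 6197 + 3593 + 5606 = 15396 m/s.

Δv ≈ 15.4 km/s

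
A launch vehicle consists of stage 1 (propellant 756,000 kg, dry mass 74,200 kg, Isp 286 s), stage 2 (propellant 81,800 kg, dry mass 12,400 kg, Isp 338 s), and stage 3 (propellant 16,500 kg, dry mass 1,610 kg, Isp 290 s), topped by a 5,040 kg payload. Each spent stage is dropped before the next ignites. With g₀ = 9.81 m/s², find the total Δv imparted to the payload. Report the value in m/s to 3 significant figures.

Δv ≈ 12000 m/s

Ignition mass of stage 1 = 756,000+74,200 + 81,800+12,400 + 16,500+1,610 + 5,040 = 947,550 kg.
Stage 1: m₀ = 947,550 kg, m_f = 947,550 − 756,000 = 191,550 kg; Δv = 286×9.81×ln(4.947) = 2805.7×1.5987 ≈ 4485 m/s.
Stage 2: m₀ = 117,350 kg, m_f = 117,350 − 81,800 = 35,550 kg; Δv = 338×9.81×ln(3.301) = 3315.8×1.1942 ≈ 3960 m/s.
Stage 3: m₀ = 23,150 kg, m_f = 23,150 − 16,500 = 6,650 kg; Δv = 290×9.81×ln(3.481) = 2844.9×1.2474 ≈ 3549 m/s.
Total Δv = 4485 + 3960 + 3549 = 11994 m/s.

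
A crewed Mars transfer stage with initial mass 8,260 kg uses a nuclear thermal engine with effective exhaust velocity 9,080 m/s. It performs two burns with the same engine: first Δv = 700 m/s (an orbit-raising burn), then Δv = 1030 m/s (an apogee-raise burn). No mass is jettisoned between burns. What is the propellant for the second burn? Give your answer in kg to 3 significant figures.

propellant for the second burn ≈ 820 kg

After the first burn: m = 8260 × exp(−700/9080.0) = 8260 × 0.92580 = 7,647.11 kg.
After the second burn: m = 7,647.11 × exp(−1030/9080.0) = 7,647.11 × 0.89276 = 6,827.03 kg.
Second-burn propellant = 7,647.11 − 6,827.03 = 820.08 kg.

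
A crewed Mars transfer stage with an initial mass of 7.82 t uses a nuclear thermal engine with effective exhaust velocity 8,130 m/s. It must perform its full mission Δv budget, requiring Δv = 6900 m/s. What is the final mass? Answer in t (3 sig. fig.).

Rocket equation: m₀/m_f = exp(Δv / v_e) = exp(6900 / 8130.0) = exp(0.8487) = 2.3366.
m_f = m₀ / 2.3366 = 7.82 / 2.3366 = 3.34674 t.

final mass ≈ 3.35 t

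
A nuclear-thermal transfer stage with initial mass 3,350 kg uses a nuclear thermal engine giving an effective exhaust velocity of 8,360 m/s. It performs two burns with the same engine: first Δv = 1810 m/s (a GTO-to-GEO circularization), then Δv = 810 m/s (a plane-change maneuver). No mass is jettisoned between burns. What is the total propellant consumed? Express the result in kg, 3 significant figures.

total propellant consumed ≈ 901 kg

After the first burn: m = 3350 × exp(−1810/8360.0) = 3350 × 0.80533 = 2,697.86 kg.
After the second burn: m = 2,697.86 × exp(−810/8360.0) = 2,697.86 × 0.90766 = 2,448.74 kg.
Total propellant = m₀ − m_final = 3350 − 2,448.74 = 901.26 kg.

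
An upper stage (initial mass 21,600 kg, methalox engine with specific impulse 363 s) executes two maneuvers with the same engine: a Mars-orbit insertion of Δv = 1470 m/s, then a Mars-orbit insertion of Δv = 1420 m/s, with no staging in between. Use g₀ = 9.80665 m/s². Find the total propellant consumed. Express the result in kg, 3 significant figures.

total propellant consumed ≈ 12000 kg

v_e = Isp · g₀ = 363 × 9.80665 = 3559.8 m/s.
After the first burn: m = 21600 × exp(−1470/3559.8) = 21600 × 0.66170 = 14,292.7 kg.
After the second burn: m = 14,292.7 × exp(−1420/3559.8) = 14,292.7 × 0.67106 = 9,591.26 kg.
Total propellant = m₀ − m_final = 21600 − 9,591.26 = 12,008.74 kg.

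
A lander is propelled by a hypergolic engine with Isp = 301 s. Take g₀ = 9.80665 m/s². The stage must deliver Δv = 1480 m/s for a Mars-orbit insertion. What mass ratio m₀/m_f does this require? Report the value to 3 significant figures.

v_e = Isp · g₀ = 301 × 9.80665 = 2951.8 m/s.
By the Tsiolkovsky rocket equation, m₀/m_f = exp(Δv / v_e) = exp(1480 / 2951.8) = exp(0.5014) = 1.6510.

mass ratio ≈ 1.65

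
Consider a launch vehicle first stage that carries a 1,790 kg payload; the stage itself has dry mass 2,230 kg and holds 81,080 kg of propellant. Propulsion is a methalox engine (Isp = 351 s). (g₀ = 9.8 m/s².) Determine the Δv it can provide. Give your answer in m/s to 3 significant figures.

Δv ≈ 10500 m/s

v_e = Isp · g₀ = 351 × 9.8 = 3439.8 m/s.
m₀ = payload + dry + propellant = 1,790 + 2,230 + 81,080 = 85,100 kg.
m_f = payload + dry = 1,790 + 2,230 = 4,020 kg.
Δv = v_e · ln(m₀/m_f) = 3439.8 × ln(21.17) = 3439.8 × 3.0525 ≈ 10500.1 m/s.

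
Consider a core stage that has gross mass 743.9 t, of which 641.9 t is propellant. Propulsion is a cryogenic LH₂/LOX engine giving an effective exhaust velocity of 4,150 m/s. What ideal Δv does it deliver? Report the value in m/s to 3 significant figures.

Δv ≈ 8250 m/s

m_f = m₀ − m_prop = 743.9 − 641.9 = 102 t.
From the ideal rocket equation, Δv = v_e · ln(m₀/m_f) = 4150.0 × ln(7.293) = 4150.0 × 1.9869 ≈ 8245.8 m/s.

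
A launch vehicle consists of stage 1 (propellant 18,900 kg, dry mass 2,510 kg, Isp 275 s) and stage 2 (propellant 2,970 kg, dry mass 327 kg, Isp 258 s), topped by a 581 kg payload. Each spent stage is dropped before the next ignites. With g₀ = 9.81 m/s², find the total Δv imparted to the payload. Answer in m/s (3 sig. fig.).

Δv ≈ 7390 m/s

Ignition mass of stage 1 = 18,900+2,510 + 2,970+327 + 581 = 25,288 kg.
Stage 1: m₀ = 25,288 kg, m_f = 25,288 − 18,900 = 6,388 kg; Δv = 275×9.81×ln(3.959) = 2697.8×1.3759 ≈ 3712 m/s.
Stage 2: m₀ = 3,878 kg, m_f = 3,878 − 2,970 = 908 kg; Δv = 258×9.81×ln(4.271) = 2531.0×1.4518 ≈ 3675 m/s.
Total Δv = 3712 + 3675 = 7387 m/s.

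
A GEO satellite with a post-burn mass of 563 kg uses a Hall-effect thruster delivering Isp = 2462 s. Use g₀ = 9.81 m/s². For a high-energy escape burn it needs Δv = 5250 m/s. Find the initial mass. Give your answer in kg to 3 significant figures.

v_e = Isp · g₀ = 2462 × 9.81 = 24152.2 m/s.
By the Tsiolkovsky rocket equation, m₀/m_f = exp(Δv / v_e) = exp(5250 / 24152.2) = exp(0.2174) = 1.2428.
m₀ = m_f × 1.2428 = 563 × 1.2428 = 699.696 kg.

initial mass ≈ 700 kg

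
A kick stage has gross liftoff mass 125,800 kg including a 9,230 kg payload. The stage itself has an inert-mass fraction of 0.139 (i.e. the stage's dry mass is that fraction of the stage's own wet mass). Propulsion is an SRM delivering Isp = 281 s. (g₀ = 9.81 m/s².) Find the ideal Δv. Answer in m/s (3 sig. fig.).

Δv ≈ 4410 m/s

Stage wet mass = m₀ − payload = 125,800 − 9,230 = 116,570 kg.
Stage dry mass = ε × stage wet mass = 0.139 × 116,570 = 16,203.2 kg.
Burnout mass m_f = stage dry + payload = 16,203.2 + 9,230 = 25,433.2 kg.
v_e = Isp · g₀ = 281 × 9.81 = 2756.6 m/s.
Δv = v_e · ln(125,800/25,433.2) = 2756.6 × ln(4.946) = 2756.6 × 1.5986 ≈ 4407 m/s.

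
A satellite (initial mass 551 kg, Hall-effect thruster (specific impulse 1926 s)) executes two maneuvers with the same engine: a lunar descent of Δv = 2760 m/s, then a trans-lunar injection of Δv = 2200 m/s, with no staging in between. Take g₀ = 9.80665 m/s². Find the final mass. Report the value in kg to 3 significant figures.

v_e = Isp · g₀ = 1926 × 9.80665 = 18887.6 m/s.
After the first burn: m = 551 × exp(−2760/18887.6) = 551 × 0.86405 = 476.092 kg.
After the second burn: m = 476.092 × exp(−2200/18887.6) = 476.092 × 0.89005 = 423.746 kg.

final mass ≈ 424 kg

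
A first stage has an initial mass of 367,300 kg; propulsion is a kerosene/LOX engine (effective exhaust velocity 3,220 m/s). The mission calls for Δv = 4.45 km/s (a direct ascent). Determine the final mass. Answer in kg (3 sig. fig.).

m₀/m_f = exp(Δv / v_e) = exp(4450 / 3220.0) = exp(1.3820) = 3.9828.
m_f = m₀ / 3.9828 = 367,300 / 3.9828 = 92,221.6 kg.

final mass ≈ 92200 kg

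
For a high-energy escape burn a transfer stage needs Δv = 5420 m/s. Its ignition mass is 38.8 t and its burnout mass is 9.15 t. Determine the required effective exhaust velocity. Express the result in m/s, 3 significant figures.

ln(m₀/m_f) = ln(38800/9150) = ln(4.24) = 1.4447.
v_e = Δv / ln(m₀/m_f) = 5420 / 1.4447 = 3751.7 m/s.

v_e ≈ 3750 m/s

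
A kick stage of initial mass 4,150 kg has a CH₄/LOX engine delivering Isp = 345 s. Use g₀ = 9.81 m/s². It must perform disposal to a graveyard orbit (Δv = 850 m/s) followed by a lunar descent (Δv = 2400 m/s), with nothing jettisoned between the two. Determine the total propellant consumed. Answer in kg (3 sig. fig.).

total propellant consumed ≈ 2560 kg

v_e = Isp · g₀ = 345 × 9.81 = 3384.5 m/s.
After the first burn: m = 4150 × exp(−850/3384.5) = 4150 × 0.77791 = 3,228.33 kg.
After the second burn: m = 3,228.33 × exp(−2400/3384.5) = 3,228.33 × 0.49207 = 1,588.56 kg.
Total propellant = m₀ − m_final = 4150 − 1,588.56 = 2,561.44 kg.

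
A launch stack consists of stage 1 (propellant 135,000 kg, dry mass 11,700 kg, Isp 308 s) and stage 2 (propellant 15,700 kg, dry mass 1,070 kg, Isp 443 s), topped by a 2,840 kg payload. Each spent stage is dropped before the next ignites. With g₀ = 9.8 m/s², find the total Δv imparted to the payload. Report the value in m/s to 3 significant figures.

Ignition mass of stage 1 = 135,000+11,700 + 15,700+1,070 + 2,840 = 166,310 kg.
Stage 1: m₀ = 166,310 kg, m_f = 166,310 − 135,000 = 31,310 kg; Δv = 308×9.8×ln(5.312) = 3018.4×1.6699 ≈ 5040 m/s.
Stage 2: m₀ = 19,610 kg, m_f = 19,610 − 15,700 = 3,910 kg; Δv = 443×9.8×ln(5.015) = 4341.4×1.6125 ≈ 7001 m/s.
Total Δv = 5040 + 7001 = 12041 m/s.

Δv ≈ 12000 m/s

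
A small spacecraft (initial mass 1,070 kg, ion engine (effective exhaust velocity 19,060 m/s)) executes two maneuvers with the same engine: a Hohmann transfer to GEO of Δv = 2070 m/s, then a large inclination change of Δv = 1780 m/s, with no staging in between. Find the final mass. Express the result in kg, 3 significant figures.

final mass ≈ 874 kg

After the first burn: m = 1070 × exp(−2070/19060.0) = 1070 × 0.89709 = 959.886 kg.
After the second burn: m = 959.886 × exp(−1780/19060.0) = 959.886 × 0.91084 = 874.303 kg.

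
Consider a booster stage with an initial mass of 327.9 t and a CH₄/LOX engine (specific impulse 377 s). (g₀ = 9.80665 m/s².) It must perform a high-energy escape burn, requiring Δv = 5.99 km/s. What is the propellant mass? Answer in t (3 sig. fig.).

propellant mass ≈ 263 t

v_e = Isp · g₀ = 377 × 9.80665 = 3697.1 m/s.
m₀/m_f = exp(Δv / v_e) = exp(5990 / 3697.1) = exp(1.6202) = 5.0540.
m_f = 327.9 / 5.0540 = 64.8793 t, so propellant = m₀ − m_f = 327.9 − 64.8793 = 263.0207 t.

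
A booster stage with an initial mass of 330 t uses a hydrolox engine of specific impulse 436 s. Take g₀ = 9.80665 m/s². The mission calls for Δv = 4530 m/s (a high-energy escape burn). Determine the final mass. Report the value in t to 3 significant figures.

final mass ≈ 114 t

v_e = Isp · g₀ = 436 × 9.80665 = 4275.7 m/s.
Rocket equation: m₀/m_f = exp(Δv / v_e) = exp(4530 / 4275.7) = exp(1.0595) = 2.8849.
m_f = m₀ / 2.8849 = 330 / 2.8849 = 114.389 t.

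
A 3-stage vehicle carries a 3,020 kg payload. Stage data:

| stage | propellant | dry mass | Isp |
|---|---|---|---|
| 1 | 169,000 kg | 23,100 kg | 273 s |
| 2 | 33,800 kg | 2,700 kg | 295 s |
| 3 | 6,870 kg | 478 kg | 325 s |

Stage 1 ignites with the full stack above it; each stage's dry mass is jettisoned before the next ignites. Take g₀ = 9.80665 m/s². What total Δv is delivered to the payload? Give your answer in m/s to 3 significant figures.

Ignition mass of stage 1 = 169,000+23,100 + 33,800+2,700 + 6,870+478 + 3,020 = 238,968 kg.
Stage 1: m₀ = 238,968 kg, m_f = 238,968 − 169,000 = 69,968 kg; Δv = 273×9.80665×ln(3.415) = 2677.2×1.2283 ≈ 3288 m/s.
Stage 2: m₀ = 46,868 kg, m_f = 46,868 − 33,800 = 13,068 kg; Δv = 295×9.80665×ln(3.586) = 2893.0×1.2772 ≈ 3695 m/s.
Stage 3: m₀ = 10,368 kg, m_f = 10,368 − 6,870 = 3,498 kg; Δv = 325×9.80665×ln(2.964) = 3187.2×1.0865 ≈ 3463 m/s.
Total Δv = 3288 + 3695 + 3463 = 10446 m/s.

Δv ≈ 10400 m/s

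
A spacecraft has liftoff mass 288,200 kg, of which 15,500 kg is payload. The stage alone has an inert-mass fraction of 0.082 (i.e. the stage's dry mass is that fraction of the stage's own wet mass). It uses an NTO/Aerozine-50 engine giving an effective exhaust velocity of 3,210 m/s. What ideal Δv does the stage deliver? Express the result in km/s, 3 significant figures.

Stage wet mass = m₀ − payload = 288,200 − 15,500 = 272,700 kg.
Stage dry mass = ε × stage wet mass = 0.082 × 272,700 = 22,361.4 kg.
Burnout mass m_f = stage dry + payload = 22,361.4 + 15,500 = 37,861.4 kg.
Using Δv = v_e ln(m₀/m_f): Δv = v_e · ln(288,200/37,861.4) = 3210.0 × ln(7.612) = 3210.0 × 2.0297 ≈ 6515 m/s.

Δv ≈ 6.52 km/s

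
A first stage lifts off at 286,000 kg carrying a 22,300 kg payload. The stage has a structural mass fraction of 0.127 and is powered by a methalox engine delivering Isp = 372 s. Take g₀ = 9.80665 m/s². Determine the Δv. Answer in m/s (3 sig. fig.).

Stage wet mass = m₀ − payload = 286,000 − 22,300 = 263,700 kg.
Stage dry mass = ε × stage wet mass = 0.127 × 263,700 = 33,489.9 kg.
Burnout mass m_f = stage dry + payload = 33,489.9 + 22,300 = 55,789.9 kg.
v_e = Isp · g₀ = 372 × 9.80665 = 3648.1 m/s.
From the ideal rocket equation, Δv = v_e · ln(286,000/55,789.9) = 3648.1 × ln(5.126) = 3648.1 × 1.6344 ≈ 5962 m/s.

Δv ≈ 5960 m/s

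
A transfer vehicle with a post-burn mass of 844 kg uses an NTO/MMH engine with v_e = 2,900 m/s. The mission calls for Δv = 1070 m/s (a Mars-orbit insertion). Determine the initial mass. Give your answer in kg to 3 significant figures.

m₀/m_f = exp(Δv / v_e) = exp(1070 / 2900.0) = exp(0.3690) = 1.4462.
m₀ = m_f × 1.4462 = 844 × 1.4462 = 1,220.59 kg.

initial mass ≈ 1220 kg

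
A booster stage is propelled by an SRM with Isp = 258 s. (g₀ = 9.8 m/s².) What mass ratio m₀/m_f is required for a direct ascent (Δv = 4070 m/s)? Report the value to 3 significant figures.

v_e = Isp · g₀ = 258 × 9.8 = 2528.4 m/s.
From the ideal rocket equation, m₀/m_f = exp(Δv / v_e) = exp(4070 / 2528.4) = exp(1.6097) = 5.0014.

mass ratio ≈ 5.00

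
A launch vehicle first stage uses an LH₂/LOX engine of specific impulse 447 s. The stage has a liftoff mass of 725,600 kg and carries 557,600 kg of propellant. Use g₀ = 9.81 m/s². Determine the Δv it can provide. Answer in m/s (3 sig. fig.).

Δv ≈ 6420 m/s

v_e = Isp · g₀ = 447 × 9.81 = 4385.1 m/s.
m_f = m₀ − m_prop = 725,600 − 557,600 = 168,000 kg.
Using Δv = v_e ln(m₀/m_f): Δv = v_e · ln(m₀/m_f) = 4385.1 × ln(4.319) = 4385.1 × 1.4630 ≈ 6415.5 m/s.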